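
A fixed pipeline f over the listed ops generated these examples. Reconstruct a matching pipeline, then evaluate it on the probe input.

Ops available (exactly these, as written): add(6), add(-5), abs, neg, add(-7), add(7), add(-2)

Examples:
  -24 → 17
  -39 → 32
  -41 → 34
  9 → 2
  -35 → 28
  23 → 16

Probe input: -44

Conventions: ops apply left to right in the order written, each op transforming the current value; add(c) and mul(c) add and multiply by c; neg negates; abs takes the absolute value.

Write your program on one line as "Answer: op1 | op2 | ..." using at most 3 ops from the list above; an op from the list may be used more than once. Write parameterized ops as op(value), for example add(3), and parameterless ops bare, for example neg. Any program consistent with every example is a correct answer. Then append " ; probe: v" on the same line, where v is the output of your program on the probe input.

neg | abs | add(-7) ; probe: 37

Check, running the answer program on each example:
  -24 -> 24 -> 24 -> 17
  -39 -> 39 -> 39 -> 32
  -41 -> 41 -> 41 -> 34
  9 -> -9 -> 9 -> 2
  -35 -> 35 -> 35 -> 28
  23 -> -23 -> 23 -> 16
  probe: -44 -> 44 -> 44 -> 37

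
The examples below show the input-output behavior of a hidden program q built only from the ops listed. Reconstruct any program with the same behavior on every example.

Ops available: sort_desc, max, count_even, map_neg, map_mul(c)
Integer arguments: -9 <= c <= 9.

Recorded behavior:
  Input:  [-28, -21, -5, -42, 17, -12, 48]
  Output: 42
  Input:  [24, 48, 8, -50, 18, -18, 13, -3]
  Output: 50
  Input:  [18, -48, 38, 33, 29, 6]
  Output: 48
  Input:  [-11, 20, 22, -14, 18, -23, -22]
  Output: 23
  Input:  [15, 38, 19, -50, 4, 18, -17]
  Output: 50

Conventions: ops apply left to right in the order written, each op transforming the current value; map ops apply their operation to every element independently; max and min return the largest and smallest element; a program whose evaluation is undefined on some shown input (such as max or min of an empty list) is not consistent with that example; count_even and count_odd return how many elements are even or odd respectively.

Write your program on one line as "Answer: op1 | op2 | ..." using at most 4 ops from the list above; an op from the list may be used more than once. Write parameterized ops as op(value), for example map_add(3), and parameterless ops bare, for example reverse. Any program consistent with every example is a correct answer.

sort_desc | map_neg | max

Check, running the answer program on each example:
  [-28, -21, -5, -42, 17, -12, 48] -> [48, 17, -5, -12, -21, -28, -42] -> [-48, -17, 5, 12, 21, 28, 42] -> 42
  [24, 48, 8, -50, 18, -18, 13, -3] -> [48, 24, 18, 13, 8, -3, -18, -50] -> [-48, -24, -18, -13, -8, 3, 18, 50] -> 50
  [18, -48, 38, 33, 29, 6] -> [38, 33, 29, 18, 6, -48] -> [-38, -33, -29, -18, -6, 48] -> 48
  [-11, 20, 22, -14, 18, -23, -22] -> [22, 20, 18, -11, -14, -22, -23] -> [-22, -20, -18, 11, 14, 22, 23] -> 23
  [15, 38, 19, -50, 4, 18, -17] -> [38, 19, 18, 15, 4, -17, -50] -> [-38, -19, -18, -15, -4, 17, 50] -> 50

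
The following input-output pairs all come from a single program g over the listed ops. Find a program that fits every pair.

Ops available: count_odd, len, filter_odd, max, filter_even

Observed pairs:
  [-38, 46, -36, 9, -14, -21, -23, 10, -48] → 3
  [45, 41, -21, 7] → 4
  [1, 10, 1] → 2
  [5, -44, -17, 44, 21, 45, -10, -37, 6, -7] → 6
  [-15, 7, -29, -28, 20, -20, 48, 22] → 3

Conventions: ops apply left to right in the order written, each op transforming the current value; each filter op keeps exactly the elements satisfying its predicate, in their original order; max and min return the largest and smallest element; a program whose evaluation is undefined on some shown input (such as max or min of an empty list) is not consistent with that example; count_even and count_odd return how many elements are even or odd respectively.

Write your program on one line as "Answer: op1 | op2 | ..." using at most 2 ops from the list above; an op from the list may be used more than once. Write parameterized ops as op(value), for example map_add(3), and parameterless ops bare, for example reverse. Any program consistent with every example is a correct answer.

filter_odd | len

Check, running the answer program on each example:
  [-38, 46, -36, 9, -14, -21, -23, 10, -48] -> [9, -21, -23] -> 3
  [45, 41, -21, 7] -> [45, 41, -21, 7] -> 4
  [1, 10, 1] -> [1, 1] -> 2
  [5, -44, -17, 44, 21, 45, -10, -37, 6, -7] -> [5, -17, 21, 45, -37, -7] -> 6
  [-15, 7, -29, -28, 20, -20, 48, 22] -> [-15, 7, -29] -> 3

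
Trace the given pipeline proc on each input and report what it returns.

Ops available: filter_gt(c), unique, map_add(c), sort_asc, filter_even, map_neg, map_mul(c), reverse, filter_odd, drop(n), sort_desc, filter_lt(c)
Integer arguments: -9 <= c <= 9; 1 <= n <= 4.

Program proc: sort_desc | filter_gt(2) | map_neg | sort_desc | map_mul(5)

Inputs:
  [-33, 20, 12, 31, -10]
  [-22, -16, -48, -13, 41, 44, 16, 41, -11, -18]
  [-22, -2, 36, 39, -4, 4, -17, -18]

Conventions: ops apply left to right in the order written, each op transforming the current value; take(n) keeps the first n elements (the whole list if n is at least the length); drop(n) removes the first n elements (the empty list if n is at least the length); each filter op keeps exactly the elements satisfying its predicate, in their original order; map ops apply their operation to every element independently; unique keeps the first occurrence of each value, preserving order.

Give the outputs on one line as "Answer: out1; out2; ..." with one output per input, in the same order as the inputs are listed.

[-60, -100, -155]; [-80, -205, -205, -220]; [-20, -180, -195]

Execution, op by op:
  [-33, 20, 12, 31, -10] -> [31, 20, 12, -10, -33] -> [31, 20, 12] -> [-31, -20, -12] -> [-12, -20, -31] -> [-60, -100, -155]
  [-22, -16, -48, -13, 41, 44, 16, 41, -11, -18] -> [44, 41, 41, 16, -11, -13, -16, -18, -22, -48] -> [44, 41, 41, 16] -> [-44, -41, -41, -16] -> [-16, -41, -41, -44] -> [-80, -205, -205, -220]
  [-22, -2, 36, 39, -4, 4, -17, -18] -> [39, 36, 4, -2, -4, -17, -18, -22] -> [39, 36, 4] -> [-39, -36, -4] -> [-4, -36, -39] -> [-20, -180, -195]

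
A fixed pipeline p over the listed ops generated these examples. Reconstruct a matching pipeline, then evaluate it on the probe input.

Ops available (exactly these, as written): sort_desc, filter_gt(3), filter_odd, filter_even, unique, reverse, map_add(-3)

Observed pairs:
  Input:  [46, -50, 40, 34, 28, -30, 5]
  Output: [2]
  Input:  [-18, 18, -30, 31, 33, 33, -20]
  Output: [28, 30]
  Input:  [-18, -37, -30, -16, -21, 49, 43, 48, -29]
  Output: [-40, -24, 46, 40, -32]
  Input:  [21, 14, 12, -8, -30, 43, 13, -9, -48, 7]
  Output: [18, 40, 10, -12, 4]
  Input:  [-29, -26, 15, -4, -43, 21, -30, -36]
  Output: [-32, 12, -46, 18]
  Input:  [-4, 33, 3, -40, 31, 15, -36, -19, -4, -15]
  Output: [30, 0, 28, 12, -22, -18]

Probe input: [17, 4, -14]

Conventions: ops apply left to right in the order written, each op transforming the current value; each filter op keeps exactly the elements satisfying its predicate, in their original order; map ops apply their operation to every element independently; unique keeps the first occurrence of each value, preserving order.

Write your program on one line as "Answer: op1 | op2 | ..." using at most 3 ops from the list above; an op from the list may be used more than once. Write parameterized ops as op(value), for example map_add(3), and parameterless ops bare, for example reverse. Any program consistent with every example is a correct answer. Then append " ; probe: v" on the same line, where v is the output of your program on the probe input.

filter_odd | unique | map_add(-3) ; probe: [14]

Check, running the answer program on each example:
  [46, -50, 40, 34, 28, -30, 5] -> [5] -> [5] -> [2]
  [-18, 18, -30, 31, 33, 33, -20] -> [31, 33, 33] -> [31, 33] -> [28, 30]
  [-18, -37, -30, -16, -21, 49, 43, 48, -29] -> [-37, -21, 49, 43, -29] -> [-37, -21, 49, 43, -29] -> [-40, -24, 46, 40, -32]
  [21, 14, 12, -8, -30, 43, 13, -9, -48, 7] -> [21, 43, 13, -9, 7] -> [21, 43, 13, -9, 7] -> [18, 40, 10, -12, 4]
  [-29, -26, 15, -4, -43, 21, -30, -36] -> [-29, 15, -43, 21] -> [-29, 15, -43, 21] -> [-32, 12, -46, 18]
  [-4, 33, 3, -40, 31, 15, -36, -19, -4, -15] -> [33, 3, 31, 15, -19, -15] -> [33, 3, 31, 15, -19, -15] -> [30, 0, 28, 12, -22, -18]
  probe: [17, 4, -14] -> [17] -> [17] -> [14]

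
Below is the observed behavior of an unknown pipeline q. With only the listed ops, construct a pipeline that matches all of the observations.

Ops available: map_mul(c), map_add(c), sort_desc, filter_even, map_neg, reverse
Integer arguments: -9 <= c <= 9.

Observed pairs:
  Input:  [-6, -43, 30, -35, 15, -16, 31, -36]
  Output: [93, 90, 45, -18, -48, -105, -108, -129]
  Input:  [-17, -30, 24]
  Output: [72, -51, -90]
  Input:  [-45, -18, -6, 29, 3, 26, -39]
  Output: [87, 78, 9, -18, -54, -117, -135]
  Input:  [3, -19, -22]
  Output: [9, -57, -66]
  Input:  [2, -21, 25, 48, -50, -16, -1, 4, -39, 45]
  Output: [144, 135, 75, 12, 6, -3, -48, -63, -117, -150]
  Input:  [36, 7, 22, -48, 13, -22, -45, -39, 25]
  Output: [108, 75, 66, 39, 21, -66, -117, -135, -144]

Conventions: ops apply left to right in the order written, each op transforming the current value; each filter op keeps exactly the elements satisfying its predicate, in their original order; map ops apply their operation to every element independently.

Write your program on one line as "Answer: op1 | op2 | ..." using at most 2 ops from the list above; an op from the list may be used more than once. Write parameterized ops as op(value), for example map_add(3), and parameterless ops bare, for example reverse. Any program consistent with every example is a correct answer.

sort_desc | map_mul(3)

Check, running the answer program on each example:
  [-6, -43, 30, -35, 15, -16, 31, -36] -> [31, 30, 15, -6, -16, -35, -36, -43] -> [93, 90, 45, -18, -48, -105, -108, -129]
  [-17, -30, 24] -> [24, -17, -30] -> [72, -51, -90]
  [-45, -18, -6, 29, 3, 26, -39] -> [29, 26, 3, -6, -18, -39, -45] -> [87, 78, 9, -18, -54, -117, -135]
  [3, -19, -22] -> [3, -19, -22] -> [9, -57, -66]
  [2, -21, 25, 48, -50, -16, -1, 4, -39, 45] -> [48, 45, 25, 4, 2, -1, -16, -21, -39, -50] -> [144, 135, 75, 12, 6, -3, -48, -63, -117, -150]
  [36, 7, 22, -48, 13, -22, -45, -39, 25] -> [36, 25, 22, 13, 7, -22, -39, -45, -48] -> [108, 75, 66, 39, 21, -66, -117, -135, -144]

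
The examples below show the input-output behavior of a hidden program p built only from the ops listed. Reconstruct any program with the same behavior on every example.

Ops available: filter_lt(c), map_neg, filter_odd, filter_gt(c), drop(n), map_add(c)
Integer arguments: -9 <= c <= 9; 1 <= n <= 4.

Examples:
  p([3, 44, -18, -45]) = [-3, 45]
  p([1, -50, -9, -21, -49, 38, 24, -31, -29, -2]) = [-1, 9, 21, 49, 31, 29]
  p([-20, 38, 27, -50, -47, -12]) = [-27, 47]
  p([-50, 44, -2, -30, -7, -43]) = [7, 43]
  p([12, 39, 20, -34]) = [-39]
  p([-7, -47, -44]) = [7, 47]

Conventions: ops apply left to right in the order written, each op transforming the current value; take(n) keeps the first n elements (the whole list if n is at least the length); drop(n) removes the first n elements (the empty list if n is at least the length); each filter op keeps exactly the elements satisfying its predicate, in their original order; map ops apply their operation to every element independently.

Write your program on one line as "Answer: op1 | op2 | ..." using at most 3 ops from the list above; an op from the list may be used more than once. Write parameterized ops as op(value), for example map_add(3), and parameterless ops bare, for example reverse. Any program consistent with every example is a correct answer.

map_neg | filter_odd

Check, running the answer program on each example:
  [3, 44, -18, -45] -> [-3, -44, 18, 45] -> [-3, 45]
  [1, -50, -9, -21, -49, 38, 24, -31, -29, -2] -> [-1, 50, 9, 21, 49, -38, -24, 31, 29, 2] -> [-1, 9, 21, 49, 31, 29]
  [-20, 38, 27, -50, -47, -12] -> [20, -38, -27, 50, 47, 12] -> [-27, 47]
  [-50, 44, -2, -30, -7, -43] -> [50, -44, 2, 30, 7, 43] -> [7, 43]
  [12, 39, 20, -34] -> [-12, -39, -20, 34] -> [-39]
  [-7, -47, -44] -> [7, 47, 44] -> [7, 47]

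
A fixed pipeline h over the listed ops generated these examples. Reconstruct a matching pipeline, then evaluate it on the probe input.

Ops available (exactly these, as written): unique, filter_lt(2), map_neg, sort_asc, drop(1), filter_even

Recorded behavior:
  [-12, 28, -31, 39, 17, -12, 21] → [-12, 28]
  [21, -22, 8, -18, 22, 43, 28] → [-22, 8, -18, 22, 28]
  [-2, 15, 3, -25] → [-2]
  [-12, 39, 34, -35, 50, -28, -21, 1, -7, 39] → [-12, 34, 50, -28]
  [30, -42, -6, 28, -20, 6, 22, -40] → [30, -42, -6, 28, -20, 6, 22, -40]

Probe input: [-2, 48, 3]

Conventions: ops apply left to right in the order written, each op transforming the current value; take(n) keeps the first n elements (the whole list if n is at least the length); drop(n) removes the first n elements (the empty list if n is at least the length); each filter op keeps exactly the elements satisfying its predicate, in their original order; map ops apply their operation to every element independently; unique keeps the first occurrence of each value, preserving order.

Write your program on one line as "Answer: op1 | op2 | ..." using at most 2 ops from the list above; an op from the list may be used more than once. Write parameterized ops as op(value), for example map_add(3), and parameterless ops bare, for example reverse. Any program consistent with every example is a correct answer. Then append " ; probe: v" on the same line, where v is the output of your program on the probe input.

filter_even | unique ; probe: [-2, 48]

Check, running the answer program on each example:
  [-12, 28, -31, 39, 17, -12, 21] -> [-12, 28, -12] -> [-12, 28]
  [21, -22, 8, -18, 22, 43, 28] -> [-22, 8, -18, 22, 28] -> [-22, 8, -18, 22, 28]
  [-2, 15, 3, -25] -> [-2] -> [-2]
  [-12, 39, 34, -35, 50, -28, -21, 1, -7, 39] -> [-12, 34, 50, -28] -> [-12, 34, 50, -28]
  [30, -42, -6, 28, -20, 6, 22, -40] -> [30, -42, -6, 28, -20, 6, 22, -40] -> [30, -42, -6, 28, -20, 6, 22, -40]
  probe: [-2, 48, 3] -> [-2, 48] -> [-2, 48]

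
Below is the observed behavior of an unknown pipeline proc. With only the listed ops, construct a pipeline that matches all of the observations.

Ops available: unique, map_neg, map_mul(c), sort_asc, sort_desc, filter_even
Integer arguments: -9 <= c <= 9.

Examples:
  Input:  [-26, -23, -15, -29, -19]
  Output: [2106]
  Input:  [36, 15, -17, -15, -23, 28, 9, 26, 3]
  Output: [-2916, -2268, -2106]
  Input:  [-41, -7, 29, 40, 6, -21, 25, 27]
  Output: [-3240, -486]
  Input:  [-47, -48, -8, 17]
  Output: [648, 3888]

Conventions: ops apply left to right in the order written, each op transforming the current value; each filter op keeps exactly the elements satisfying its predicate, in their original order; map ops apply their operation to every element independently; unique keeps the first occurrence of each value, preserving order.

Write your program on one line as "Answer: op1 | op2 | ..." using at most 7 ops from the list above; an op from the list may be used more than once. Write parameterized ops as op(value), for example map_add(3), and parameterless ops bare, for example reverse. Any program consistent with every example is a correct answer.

map_neg | map_mul(9) | map_mul(-1) | sort_desc | filter_even | map_mul(-9)

Check, running the answer program on each example:
  [-26, -23, -15, -29, -19] -> [26, 23, 15, 29, 19] -> [234, 207, 135, 261, 171] -> [-234, -207, -135, -261, -171] -> [-135, -171, -207, -234, -261] -> [-234] -> [2106]
  [36, 15, -17, -15, -23, 28, 9, 26, 3] -> [-36, -15, 17, 15, 23, -28, -9, -26, -3] -> [-324, -135, 153, 135, 207, -252, -81, -234, -27] -> [324, 135, -153, -135, -207, 252, 81, 234, 27] -> [324, 252, 234, 135, 81, 27, -135, -153, -207] -> [324, 252, 234] -> [-2916, -2268, -2106]
  [-41, -7, 29, 40, 6, -21, 25, 27] -> [41, 7, -29, -40, -6, 21, -25, -27] -> [369, 63, -261, -360, -54, 189, -225, -243] -> [-369, -63, 261, 360, 54, -189, 225, 243] -> [360, 261, 243, 225, 54, -63, -189, -369] -> [360, 54] -> [-3240, -486]
  [-47, -48, -8, 17] -> [47, 48, 8, -17] -> [423, 432, 72, -153] -> [-423, -432, -72, 153] -> [153, -72, -423, -432] -> [-72, -432] -> [648, 3888]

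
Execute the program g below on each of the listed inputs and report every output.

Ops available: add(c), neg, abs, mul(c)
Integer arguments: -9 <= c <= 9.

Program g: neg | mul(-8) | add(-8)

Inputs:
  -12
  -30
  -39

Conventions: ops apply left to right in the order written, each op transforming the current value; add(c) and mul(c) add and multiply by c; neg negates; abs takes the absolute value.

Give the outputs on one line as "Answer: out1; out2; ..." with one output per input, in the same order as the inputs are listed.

Execution, op by op:
  -12 -> 12 -> -96 -> -104
  -30 -> 30 -> -240 -> -248
  -39 -> 39 -> -312 -> -320

-104; -248; -320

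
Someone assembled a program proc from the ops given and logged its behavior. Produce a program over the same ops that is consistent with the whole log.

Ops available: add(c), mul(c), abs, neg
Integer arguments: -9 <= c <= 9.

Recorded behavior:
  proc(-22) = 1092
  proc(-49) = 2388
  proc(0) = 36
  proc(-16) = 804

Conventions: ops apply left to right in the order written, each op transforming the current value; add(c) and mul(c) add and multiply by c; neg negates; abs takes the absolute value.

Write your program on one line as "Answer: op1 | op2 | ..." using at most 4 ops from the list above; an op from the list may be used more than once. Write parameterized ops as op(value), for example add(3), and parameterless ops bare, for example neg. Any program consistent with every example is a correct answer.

mul(-8) | add(6) | mul(-6) | mul(-1)

Check, running the answer program on each example:
  -22 -> 176 -> 182 -> -1092 -> 1092
  -49 -> 392 -> 398 -> -2388 -> 2388
  0 -> 0 -> 6 -> -36 -> 36
  -16 -> 128 -> 134 -> -804 -> 804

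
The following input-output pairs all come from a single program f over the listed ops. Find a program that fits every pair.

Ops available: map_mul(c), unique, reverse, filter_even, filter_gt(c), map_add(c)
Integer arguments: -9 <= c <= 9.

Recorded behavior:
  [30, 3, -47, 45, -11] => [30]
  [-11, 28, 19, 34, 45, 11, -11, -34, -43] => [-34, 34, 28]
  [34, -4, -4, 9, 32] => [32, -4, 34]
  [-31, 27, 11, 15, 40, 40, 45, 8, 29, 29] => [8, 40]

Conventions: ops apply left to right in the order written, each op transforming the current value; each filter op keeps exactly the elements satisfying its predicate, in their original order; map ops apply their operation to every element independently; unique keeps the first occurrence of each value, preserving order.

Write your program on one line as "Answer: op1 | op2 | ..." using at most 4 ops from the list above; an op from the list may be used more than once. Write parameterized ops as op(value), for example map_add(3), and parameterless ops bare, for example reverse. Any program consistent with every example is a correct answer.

reverse | unique | filter_even

Check, running the answer program on each example:
  [30, 3, -47, 45, -11] -> [-11, 45, -47, 3, 30] -> [-11, 45, -47, 3, 30] -> [30]
  [-11, 28, 19, 34, 45, 11, -11, -34, -43] -> [-43, -34, -11, 11, 45, 34, 19, 28, -11] -> [-43, -34, -11, 11, 45, 34, 19, 28] -> [-34, 34, 28]
  [34, -4, -4, 9, 32] -> [32, 9, -4, -4, 34] -> [32, 9, -4, 34] -> [32, -4, 34]
  [-31, 27, 11, 15, 40, 40, 45, 8, 29, 29] -> [29, 29, 8, 45, 40, 40, 15, 11, 27, -31] -> [29, 8, 45, 40, 15, 11, 27, -31] -> [8, 40]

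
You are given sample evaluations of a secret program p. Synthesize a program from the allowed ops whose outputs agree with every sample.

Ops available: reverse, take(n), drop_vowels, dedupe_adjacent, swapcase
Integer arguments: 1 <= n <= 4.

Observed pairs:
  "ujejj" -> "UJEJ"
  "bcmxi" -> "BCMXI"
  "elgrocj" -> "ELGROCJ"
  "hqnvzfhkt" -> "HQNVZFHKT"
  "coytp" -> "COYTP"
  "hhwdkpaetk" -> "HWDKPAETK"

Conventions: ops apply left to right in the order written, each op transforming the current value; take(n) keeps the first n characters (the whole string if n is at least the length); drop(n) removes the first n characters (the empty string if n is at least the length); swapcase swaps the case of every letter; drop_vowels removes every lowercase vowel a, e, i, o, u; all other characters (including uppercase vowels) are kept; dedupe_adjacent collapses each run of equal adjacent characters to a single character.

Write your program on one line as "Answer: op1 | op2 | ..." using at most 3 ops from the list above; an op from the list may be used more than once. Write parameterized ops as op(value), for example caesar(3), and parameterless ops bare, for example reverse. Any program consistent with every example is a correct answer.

dedupe_adjacent | swapcase

Check, running the answer program on each example:
  "ujejj" -> "ujej" -> "UJEJ"
  "bcmxi" -> "bcmxi" -> "BCMXI"
  "elgrocj" -> "elgrocj" -> "ELGROCJ"
  "hqnvzfhkt" -> "hqnvzfhkt" -> "HQNVZFHKT"
  "coytp" -> "coytp" -> "COYTP"
  "hhwdkpaetk" -> "hwdkpaetk" -> "HWDKPAETK"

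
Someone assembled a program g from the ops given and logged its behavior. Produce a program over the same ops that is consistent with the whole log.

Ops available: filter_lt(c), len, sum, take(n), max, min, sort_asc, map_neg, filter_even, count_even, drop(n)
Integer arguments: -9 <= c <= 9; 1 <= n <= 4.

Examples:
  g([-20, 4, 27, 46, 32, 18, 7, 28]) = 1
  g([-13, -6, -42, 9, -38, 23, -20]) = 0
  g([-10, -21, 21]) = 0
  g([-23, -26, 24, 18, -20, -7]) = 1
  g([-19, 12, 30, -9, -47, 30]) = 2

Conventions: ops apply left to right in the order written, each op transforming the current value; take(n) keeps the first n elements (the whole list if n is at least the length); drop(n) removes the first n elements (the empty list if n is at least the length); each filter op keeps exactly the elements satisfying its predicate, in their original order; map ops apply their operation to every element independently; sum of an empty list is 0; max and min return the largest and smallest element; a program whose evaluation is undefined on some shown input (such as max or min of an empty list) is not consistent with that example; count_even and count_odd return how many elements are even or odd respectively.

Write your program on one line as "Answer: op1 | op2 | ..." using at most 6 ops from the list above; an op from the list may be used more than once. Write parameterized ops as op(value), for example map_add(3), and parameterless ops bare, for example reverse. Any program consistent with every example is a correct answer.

take(3) | map_neg | filter_lt(4) | sort_asc | count_even

Check, running the answer program on each example:
  [-20, 4, 27, 46, 32, 18, 7, 28] -> [-20, 4, 27] -> [20, -4, -27] -> [-4, -27] -> [-27, -4] -> 1
  [-13, -6, -42, 9, -38, 23, -20] -> [-13, -6, -42] -> [13, 6, 42] -> [] -> [] -> 0
  [-10, -21, 21] -> [-10, -21, 21] -> [10, 21, -21] -> [-21] -> [-21] -> 0
  [-23, -26, 24, 18, -20, -7] -> [-23, -26, 24] -> [23, 26, -24] -> [-24] -> [-24] -> 1
  [-19, 12, 30, -9, -47, 30] -> [-19, 12, 30] -> [19, -12, -30] -> [-12, -30] -> [-30, -12] -> 2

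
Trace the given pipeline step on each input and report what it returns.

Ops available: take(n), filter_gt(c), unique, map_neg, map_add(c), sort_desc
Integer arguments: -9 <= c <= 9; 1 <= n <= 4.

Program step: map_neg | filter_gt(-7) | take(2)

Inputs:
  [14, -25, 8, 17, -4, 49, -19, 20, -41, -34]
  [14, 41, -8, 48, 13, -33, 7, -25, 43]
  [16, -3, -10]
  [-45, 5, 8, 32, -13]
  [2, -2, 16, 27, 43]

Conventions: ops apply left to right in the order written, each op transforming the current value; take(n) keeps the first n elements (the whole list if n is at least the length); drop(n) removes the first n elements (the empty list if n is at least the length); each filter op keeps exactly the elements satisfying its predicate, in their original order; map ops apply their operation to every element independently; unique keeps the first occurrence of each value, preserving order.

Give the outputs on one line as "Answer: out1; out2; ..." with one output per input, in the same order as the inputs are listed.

Execution, op by op:
  [14, -25, 8, 17, -4, 49, -19, 20, -41, -34] -> [-14, 25, -8, -17, 4, -49, 19, -20, 41, 34] -> [25, 4, 19, 41, 34] -> [25, 4]
  [14, 41, -8, 48, 13, -33, 7, -25, 43] -> [-14, -41, 8, -48, -13, 33, -7, 25, -43] -> [8, 33, 25] -> [8, 33]
  [16, -3, -10] -> [-16, 3, 10] -> [3, 10] -> [3, 10]
  [-45, 5, 8, 32, -13] -> [45, -5, -8, -32, 13] -> [45, -5, 13] -> [45, -5]
  [2, -2, 16, 27, 43] -> [-2, 2, -16, -27, -43] -> [-2, 2] -> [-2, 2]

[25, 4]; [8, 33]; [3, 10]; [45, -5]; [-2, 2]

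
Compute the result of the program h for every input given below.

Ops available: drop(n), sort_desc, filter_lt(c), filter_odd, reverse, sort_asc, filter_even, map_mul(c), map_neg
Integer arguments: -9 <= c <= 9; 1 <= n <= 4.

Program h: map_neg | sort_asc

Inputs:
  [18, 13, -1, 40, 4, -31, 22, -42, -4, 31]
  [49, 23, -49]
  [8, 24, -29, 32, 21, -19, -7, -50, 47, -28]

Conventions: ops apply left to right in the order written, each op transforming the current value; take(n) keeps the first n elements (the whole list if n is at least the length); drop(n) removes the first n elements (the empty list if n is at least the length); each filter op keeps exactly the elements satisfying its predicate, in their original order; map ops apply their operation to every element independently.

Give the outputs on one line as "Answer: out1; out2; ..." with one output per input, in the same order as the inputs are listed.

[-40, -31, -22, -18, -13, -4, 1, 4, 31, 42]; [-49, -23, 49]; [-47, -32, -24, -21, -8, 7, 19, 28, 29, 50]

Execution, op by op:
  [18, 13, -1, 40, 4, -31, 22, -42, -4, 31] -> [-18, -13, 1, -40, -4, 31, -22, 42, 4, -31] -> [-40, -31, -22, -18, -13, -4, 1, 4, 31, 42]
  [49, 23, -49] -> [-49, -23, 49] -> [-49, -23, 49]
  [8, 24, -29, 32, 21, -19, -7, -50, 47, -28] -> [-8, -24, 29, -32, -21, 19, 7, 50, -47, 28] -> [-47, -32, -24, -21, -8, 7, 19, 28, 29, 50]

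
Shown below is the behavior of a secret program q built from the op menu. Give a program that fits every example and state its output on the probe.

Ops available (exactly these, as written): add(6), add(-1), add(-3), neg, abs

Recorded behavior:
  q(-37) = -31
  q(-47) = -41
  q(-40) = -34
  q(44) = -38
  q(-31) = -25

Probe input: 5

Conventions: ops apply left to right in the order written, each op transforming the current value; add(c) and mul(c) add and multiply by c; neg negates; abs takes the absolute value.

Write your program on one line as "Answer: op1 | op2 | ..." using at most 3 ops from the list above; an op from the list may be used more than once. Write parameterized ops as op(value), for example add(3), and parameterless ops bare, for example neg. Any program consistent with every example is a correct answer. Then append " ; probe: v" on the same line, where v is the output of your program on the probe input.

abs | neg | add(6) ; probe: 1

Check, running the answer program on each example:
  -37 -> 37 -> -37 -> -31
  -47 -> 47 -> -47 -> -41
  -40 -> 40 -> -40 -> -34
  44 -> 44 -> -44 -> -38
  -31 -> 31 -> -31 -> -25
  probe: 5 -> 5 -> -5 -> 1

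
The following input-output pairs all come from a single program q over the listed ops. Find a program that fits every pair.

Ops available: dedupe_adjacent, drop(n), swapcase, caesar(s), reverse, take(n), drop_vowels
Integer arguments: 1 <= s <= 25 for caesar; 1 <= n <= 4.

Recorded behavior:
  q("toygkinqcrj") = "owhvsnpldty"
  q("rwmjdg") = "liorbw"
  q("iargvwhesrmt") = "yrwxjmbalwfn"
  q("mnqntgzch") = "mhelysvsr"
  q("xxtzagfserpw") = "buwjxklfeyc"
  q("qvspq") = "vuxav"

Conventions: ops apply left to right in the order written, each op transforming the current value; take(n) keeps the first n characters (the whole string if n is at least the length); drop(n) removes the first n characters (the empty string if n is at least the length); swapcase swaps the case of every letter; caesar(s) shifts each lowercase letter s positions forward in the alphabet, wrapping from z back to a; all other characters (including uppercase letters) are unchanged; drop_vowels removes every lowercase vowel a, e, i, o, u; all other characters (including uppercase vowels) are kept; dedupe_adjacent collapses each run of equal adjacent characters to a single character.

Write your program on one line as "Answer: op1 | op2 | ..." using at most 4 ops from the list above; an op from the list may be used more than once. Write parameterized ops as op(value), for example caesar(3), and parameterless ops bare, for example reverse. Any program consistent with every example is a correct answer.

reverse | caesar(8) | dedupe_adjacent | caesar(23)

Check, running the answer program on each example:
  "toygkinqcrj" -> "jrcqnikgyot" -> "rzkyvqsogwb" -> "rzkyvqsogwb" -> "owhvsnpldty"
  "rwmjdg" -> "gdjmwr" -> "olruez" -> "olruez" -> "liorbw"
  "iargvwhesrmt" -> "tmrsehwvgrai" -> "buzampedoziq" -> "buzampedoziq" -> "yrwxjmbalwfn"
  "mnqntgzch" -> "hczgtnqnm" -> "pkhobvyvu" -> "pkhobvyvu" -> "mhelysvsr"
  "xxtzagfserpw" -> "wpresfgaztxx" -> "exzmanoihbff" -> "exzmanoihbf" -> "buwjxklfeyc"
  "qvspq" -> "qpsvq" -> "yxady" -> "yxady" -> "vuxav"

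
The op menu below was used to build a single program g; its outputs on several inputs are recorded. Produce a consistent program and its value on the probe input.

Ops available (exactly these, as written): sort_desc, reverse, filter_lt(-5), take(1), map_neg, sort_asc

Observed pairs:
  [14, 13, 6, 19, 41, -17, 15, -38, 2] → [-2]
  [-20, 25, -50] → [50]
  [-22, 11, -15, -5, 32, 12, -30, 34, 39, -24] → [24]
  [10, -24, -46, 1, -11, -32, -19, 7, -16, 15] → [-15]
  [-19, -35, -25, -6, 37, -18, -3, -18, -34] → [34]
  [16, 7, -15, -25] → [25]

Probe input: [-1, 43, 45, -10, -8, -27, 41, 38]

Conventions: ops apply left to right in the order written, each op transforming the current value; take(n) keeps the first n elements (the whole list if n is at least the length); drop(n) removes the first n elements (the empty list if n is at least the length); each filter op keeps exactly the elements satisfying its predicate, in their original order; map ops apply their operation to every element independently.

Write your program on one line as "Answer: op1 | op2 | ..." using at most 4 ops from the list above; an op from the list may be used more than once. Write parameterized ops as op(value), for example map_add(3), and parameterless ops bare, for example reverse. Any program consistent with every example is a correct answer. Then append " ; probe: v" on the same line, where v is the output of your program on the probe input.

reverse | take(1) | map_neg ; probe: [-38]

Check, running the answer program on each example:
  [14, 13, 6, 19, 41, -17, 15, -38, 2] -> [2, -38, 15, -17, 41, 19, 6, 13, 14] -> [2] -> [-2]
  [-20, 25, -50] -> [-50, 25, -20] -> [-50] -> [50]
  [-22, 11, -15, -5, 32, 12, -30, 34, 39, -24] -> [-24, 39, 34, -30, 12, 32, -5, -15, 11, -22] -> [-24] -> [24]
  [10, -24, -46, 1, -11, -32, -19, 7, -16, 15] -> [15, -16, 7, -19, -32, -11, 1, -46, -24, 10] -> [15] -> [-15]
  [-19, -35, -25, -6, 37, -18, -3, -18, -34] -> [-34, -18, -3, -18, 37, -6, -25, -35, -19] -> [-34] -> [34]
  [16, 7, -15, -25] -> [-25, -15, 7, 16] -> [-25] -> [25]
  probe: [-1, 43, 45, -10, -8, -27, 41, 38] -> [38, 41, -27, -8, -10, 45, 43, -1] -> [38] -> [-38]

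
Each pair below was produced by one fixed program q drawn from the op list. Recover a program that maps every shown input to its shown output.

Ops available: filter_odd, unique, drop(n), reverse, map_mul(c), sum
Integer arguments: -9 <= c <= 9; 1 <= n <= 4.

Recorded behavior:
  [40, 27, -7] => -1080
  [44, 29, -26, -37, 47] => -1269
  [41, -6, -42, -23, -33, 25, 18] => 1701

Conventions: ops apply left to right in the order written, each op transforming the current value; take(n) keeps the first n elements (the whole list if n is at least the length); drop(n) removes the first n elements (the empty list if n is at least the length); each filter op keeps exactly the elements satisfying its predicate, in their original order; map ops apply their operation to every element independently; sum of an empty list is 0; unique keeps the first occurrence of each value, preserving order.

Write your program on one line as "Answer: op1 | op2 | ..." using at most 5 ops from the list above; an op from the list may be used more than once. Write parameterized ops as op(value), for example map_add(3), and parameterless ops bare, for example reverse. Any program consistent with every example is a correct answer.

map_mul(3) | reverse | map_mul(-9) | drop(2) | sum

Check, running the answer program on each example:
  [40, 27, -7] -> [120, 81, -21] -> [-21, 81, 120] -> [189, -729, -1080] -> [-1080] -> -1080
  [44, 29, -26, -37, 47] -> [132, 87, -78, -111, 141] -> [141, -111, -78, 87, 132] -> [-1269, 999, 702, -783, -1188] -> [702, -783, -1188] -> -1269
  [41, -6, -42, -23, -33, 25, 18] -> [123, -18, -126, -69, -99, 75, 54] -> [54, 75, -99, -69, -126, -18, 123] -> [-486, -675, 891, 621, 1134, 162, -1107] -> [891, 621, 1134, 162, -1107] -> 1701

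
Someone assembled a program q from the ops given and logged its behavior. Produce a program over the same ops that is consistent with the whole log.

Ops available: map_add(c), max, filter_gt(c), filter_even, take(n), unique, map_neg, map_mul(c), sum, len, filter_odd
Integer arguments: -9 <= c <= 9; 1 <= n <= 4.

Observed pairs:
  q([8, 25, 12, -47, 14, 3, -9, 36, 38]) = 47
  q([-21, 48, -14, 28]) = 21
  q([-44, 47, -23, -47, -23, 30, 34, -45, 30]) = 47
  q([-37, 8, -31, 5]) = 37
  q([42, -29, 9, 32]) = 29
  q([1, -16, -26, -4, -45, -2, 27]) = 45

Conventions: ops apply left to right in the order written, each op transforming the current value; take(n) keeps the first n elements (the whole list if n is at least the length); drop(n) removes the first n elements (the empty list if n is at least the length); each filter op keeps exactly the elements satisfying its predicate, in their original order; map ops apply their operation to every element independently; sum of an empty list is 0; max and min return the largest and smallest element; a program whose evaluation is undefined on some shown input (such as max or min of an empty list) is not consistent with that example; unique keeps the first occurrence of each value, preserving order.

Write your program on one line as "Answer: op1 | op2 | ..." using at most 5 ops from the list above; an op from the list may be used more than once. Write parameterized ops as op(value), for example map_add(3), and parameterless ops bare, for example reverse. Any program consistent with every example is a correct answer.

map_neg | filter_gt(-6) | unique | filter_odd | max

Check, running the answer program on each example:
  [8, 25, 12, -47, 14, 3, -9, 36, 38] -> [-8, -25, -12, 47, -14, -3, 9, -36, -38] -> [47, -3, 9] -> [47, -3, 9] -> [47, -3, 9] -> 47
  [-21, 48, -14, 28] -> [21, -48, 14, -28] -> [21, 14] -> [21, 14] -> [21] -> 21
  [-44, 47, -23, -47, -23, 30, 34, -45, 30] -> [44, -47, 23, 47, 23, -30, -34, 45, -30] -> [44, 23, 47, 23, 45] -> [44, 23, 47, 45] -> [23, 47, 45] -> 47
  [-37, 8, -31, 5] -> [37, -8, 31, -5] -> [37, 31, -5] -> [37, 31, -5] -> [37, 31, -5] -> 37
  [42, -29, 9, 32] -> [-42, 29, -9, -32] -> [29] -> [29] -> [29] -> 29
  [1, -16, -26, -4, -45, -2, 27] -> [-1, 16, 26, 4, 45, 2, -27] -> [-1, 16, 26, 4, 45, 2] -> [-1, 16, 26, 4, 45, 2] -> [-1, 45] -> 45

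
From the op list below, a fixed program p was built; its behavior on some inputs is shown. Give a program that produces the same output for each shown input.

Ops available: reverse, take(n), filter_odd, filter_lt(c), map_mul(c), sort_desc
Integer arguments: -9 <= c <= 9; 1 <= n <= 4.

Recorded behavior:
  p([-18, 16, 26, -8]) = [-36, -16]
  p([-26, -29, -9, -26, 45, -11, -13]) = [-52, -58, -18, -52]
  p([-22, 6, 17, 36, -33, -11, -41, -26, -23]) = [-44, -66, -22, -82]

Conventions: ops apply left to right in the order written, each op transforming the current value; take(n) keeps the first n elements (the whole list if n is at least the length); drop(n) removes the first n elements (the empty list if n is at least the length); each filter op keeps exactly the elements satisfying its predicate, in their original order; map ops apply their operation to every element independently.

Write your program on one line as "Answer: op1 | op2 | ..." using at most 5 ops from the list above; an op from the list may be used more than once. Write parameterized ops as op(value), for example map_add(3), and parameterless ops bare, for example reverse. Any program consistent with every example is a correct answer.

reverse | filter_lt(5) | reverse | map_mul(2) | take(4)

Check, running the answer program on each example:
  [-18, 16, 26, -8] -> [-8, 26, 16, -18] -> [-8, -18] -> [-18, -8] -> [-36, -16] -> [-36, -16]
  [-26, -29, -9, -26, 45, -11, -13] -> [-13, -11, 45, -26, -9, -29, -26] -> [-13, -11, -26, -9, -29, -26] -> [-26, -29, -9, -26, -11, -13] -> [-52, -58, -18, -52, -22, -26] -> [-52, -58, -18, -52]
  [-22, 6, 17, 36, -33, -11, -41, -26, -23] -> [-23, -26, -41, -11, -33, 36, 17, 6, -22] -> [-23, -26, -41, -11, -33, -22] -> [-22, -33, -11, -41, -26, -23] -> [-44, -66, -22, -82, -52, -46] -> [-44, -66, -22, -82]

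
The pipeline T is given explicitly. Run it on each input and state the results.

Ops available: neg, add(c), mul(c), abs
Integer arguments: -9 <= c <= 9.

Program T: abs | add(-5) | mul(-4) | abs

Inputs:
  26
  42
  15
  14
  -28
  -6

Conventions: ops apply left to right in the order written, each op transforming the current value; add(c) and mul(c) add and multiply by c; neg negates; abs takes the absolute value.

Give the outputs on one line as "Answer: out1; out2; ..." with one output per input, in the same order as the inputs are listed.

Execution, op by op:
  26 -> 26 -> 21 -> -84 -> 84
  42 -> 42 -> 37 -> -148 -> 148
  15 -> 15 -> 10 -> -40 -> 40
  14 -> 14 -> 9 -> -36 -> 36
  -28 -> 28 -> 23 -> -92 -> 92
  -6 -> 6 -> 1 -> -4 -> 4

84; 148; 40; 36; 92; 4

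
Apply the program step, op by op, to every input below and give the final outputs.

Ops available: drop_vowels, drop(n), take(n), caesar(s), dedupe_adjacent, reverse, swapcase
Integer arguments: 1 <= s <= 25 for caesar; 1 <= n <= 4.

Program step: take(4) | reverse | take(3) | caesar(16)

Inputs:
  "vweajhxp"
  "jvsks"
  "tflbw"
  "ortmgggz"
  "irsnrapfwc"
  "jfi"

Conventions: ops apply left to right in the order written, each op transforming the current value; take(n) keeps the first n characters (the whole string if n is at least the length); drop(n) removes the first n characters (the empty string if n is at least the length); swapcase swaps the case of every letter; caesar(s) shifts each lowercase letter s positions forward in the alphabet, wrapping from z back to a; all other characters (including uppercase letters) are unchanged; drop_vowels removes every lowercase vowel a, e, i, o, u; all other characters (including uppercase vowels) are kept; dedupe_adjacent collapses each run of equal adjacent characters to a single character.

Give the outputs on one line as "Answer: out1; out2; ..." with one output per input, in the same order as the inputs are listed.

"qum"; "ail"; "rbv"; "cjh"; "dih"; "yvz"

Execution, op by op:
  "vweajhxp" -> "vwea" -> "aewv" -> "aew" -> "qum"
  "jvsks" -> "jvsk" -> "ksvj" -> "ksv" -> "ail"
  "tflbw" -> "tflb" -> "blft" -> "blf" -> "rbv"
  "ortmgggz" -> "ortm" -> "mtro" -> "mtr" -> "cjh"
  "irsnrapfwc" -> "irsn" -> "nsri" -> "nsr" -> "dih"
  "jfi" -> "jfi" -> "ifj" -> "ifj" -> "yvz"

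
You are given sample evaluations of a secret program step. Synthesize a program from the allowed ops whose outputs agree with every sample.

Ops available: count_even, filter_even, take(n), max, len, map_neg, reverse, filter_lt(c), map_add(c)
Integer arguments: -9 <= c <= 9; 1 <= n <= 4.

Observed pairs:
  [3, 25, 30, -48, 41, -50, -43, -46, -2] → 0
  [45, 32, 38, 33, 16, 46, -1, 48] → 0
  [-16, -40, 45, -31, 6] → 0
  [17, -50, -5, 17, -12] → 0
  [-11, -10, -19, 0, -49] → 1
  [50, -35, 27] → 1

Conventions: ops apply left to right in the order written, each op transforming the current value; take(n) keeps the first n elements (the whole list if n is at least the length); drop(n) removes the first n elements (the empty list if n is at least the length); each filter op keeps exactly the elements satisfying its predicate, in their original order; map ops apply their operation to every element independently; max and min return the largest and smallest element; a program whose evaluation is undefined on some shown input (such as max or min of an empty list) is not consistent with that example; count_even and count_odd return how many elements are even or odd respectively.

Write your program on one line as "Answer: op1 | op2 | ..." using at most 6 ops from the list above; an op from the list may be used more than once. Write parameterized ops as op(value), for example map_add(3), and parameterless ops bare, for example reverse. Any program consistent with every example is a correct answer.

filter_lt(-6) | map_neg | map_add(-3) | take(1) | count_even

Check, running the answer program on each example:
  [3, 25, 30, -48, 41, -50, -43, -46, -2] -> [-48, -50, -43, -46] -> [48, 50, 43, 46] -> [45, 47, 40, 43] -> [45] -> 0
  [45, 32, 38, 33, 16, 46, -1, 48] -> [] -> [] -> [] -> [] -> 0
  [-16, -40, 45, -31, 6] -> [-16, -40, -31] -> [16, 40, 31] -> [13, 37, 28] -> [13] -> 0
  [17, -50, -5, 17, -12] -> [-50, -12] -> [50, 12] -> [47, 9] -> [47] -> 0
  [-11, -10, -19, 0, -49] -> [-11, -10, -19, -49] -> [11, 10, 19, 49] -> [8, 7, 16, 46] -> [8] -> 1
  [50, -35, 27] -> [-35] -> [35] -> [32] -> [32] -> 1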